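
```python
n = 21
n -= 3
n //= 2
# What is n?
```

Trace:
`n = 21` → n = 21
`n -= 3` → n = 18
`n //= 2` → n = 9
So n = 9

Answer: 9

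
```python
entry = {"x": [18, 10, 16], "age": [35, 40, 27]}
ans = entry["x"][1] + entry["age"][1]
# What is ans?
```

Trace:
`entry = {"x": [18, 10, 16], "age": [35, 40, 27]}` → entry = {'x': [18, 10, 16], 'age': [35, 40, 27]}
`ans = entry["x"][1] + entry["age"][1]` → ans = 50
So ans = 50

Answer: 50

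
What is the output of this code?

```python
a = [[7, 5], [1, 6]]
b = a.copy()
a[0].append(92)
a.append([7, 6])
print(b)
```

Key concept: shallow copy with nested lists.
Step by step:
`a = [[7, 5], [1, 6]]` → a = [[7, 5], [1, 6]]
`b = a.copy()` → b = [[7, 5], [1, 6]]
`a[0].append(92)` → a = [[7, 5, 92], [1, 6]]; b = [[7, 5, 92], [1, 6]]
`a.append([7, 6])` → a = [[7, 5, 92], [1, 6], [7, 6]]
`print(b)` → prints [[7, 5, 92], [1, 6]]

Answer: [[7, 5, 92], [1, 6]]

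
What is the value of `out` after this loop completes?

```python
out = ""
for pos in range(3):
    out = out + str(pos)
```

Concatenate digits 0 to 2
`out` takes the values: "" → "0" → "01" → "012"

Answer: "012"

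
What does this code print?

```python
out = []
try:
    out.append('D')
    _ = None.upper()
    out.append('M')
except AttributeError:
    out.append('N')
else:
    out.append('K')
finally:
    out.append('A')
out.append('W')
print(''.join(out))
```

Execution trace: 'D' (try body) → 'N' (except AttributeError) → 'A' (finally) → 'W' (after the try/except). Output: DNAW

Answer: DNAW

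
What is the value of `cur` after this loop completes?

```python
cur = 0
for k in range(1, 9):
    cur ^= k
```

XOR of 1 to 8
`cur` takes the values: 0 → 1 → 3 → 0 → 4 → 1 → 7 → 0 → 8

Answer: 8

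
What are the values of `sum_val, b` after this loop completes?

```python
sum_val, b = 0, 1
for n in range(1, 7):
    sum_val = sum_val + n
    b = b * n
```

Sum and factorial of 1 to 6
`sum_val, b` takes the values: (0, 1) → (1, 1) → (3, 1) → (3, 2) → (6, 2) → (6, 6) → (10, 6) → (10, 24) → (15, 24) → (15, 120) → (21, 120) → (21, 720)

Answer: 21, 720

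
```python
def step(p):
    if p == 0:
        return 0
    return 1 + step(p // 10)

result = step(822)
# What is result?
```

Count of digits of 822: 3

Answer: 3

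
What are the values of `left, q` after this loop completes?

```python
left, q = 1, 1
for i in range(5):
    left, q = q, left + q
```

Fibonacci: after 5 iterations
`left, q` takes the values: (1, 1) → (1, 2) → (2, 3) → (3, 5) → (5, 8) → (8, 13)

Answer: 8, 13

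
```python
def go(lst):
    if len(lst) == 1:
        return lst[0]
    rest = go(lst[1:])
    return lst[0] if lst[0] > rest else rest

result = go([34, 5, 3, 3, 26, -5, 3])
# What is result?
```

Recursive max over [34, 5, 3, 3, 26, -5, 3] = 34

Answer: 34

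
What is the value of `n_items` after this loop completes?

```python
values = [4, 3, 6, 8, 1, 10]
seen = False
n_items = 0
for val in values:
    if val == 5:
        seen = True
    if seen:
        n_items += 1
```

Count elements after first 5 in [4, 3, 6, 8, 1, 10]
`n_items` takes the values: 0

Answer: 0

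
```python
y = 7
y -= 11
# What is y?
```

Trace:
`y = 7` → y = 7
`y -= 11` → y = -4
So y = -4

Answer: -4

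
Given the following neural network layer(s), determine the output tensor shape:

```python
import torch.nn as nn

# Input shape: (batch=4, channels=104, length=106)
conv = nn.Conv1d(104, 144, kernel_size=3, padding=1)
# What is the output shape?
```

Input: (4, 104, 106) -> Output: (4, 144, 106)

Answer: (4, 144, 106)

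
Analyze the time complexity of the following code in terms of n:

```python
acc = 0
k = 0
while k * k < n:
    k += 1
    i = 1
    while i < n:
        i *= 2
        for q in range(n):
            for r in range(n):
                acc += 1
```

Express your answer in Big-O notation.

Each loop level contributes: √n × log n × n × n. Multiplying the contributions gives O(n^2√n log n).

Answer: O(n^2√n log n)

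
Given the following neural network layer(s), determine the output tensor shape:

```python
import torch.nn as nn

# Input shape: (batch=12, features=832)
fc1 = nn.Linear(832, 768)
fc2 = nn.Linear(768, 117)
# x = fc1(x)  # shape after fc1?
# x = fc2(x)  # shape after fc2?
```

Input: (12, 832) -> after fc1: (12, 768) -> Output: (12, 117)

Answer: (12, 117)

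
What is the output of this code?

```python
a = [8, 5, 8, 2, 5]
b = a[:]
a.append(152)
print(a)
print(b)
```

Key concept: slice [:] creates copy.
Step by step:
`a = [8, 5, 8, 2, 5]` → a = [8, 5, 8, 2, 5]
`b = a[:]` → b = [8, 5, 8, 2, 5]
`a.append(152)` → a = [8, 5, 8, 2, 5, 152]
`print(a)` → prints [8, 5, 8, 2, 5, 152]
`print(b)` → prints [8, 5, 8, 2, 5]

Answer:
[8, 5, 8, 2, 5, 152]
[8, 5, 8, 2, 5]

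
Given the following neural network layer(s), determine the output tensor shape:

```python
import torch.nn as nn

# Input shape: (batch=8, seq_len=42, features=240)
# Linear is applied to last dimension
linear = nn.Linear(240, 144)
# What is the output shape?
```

Input: (8, 42, 240) -> Output: (8, 42, 144)

Answer: (8, 42, 144)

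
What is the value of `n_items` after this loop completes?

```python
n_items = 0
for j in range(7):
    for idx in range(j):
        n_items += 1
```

Triangle number: 0+1+2+...+6
`n_items` takes the values: 0 → 1 → 2 → 3 → 4 → 5 → 6 → 7 → 8 → 9 → 10 → 11 → 12 → 13 → 14 → 15 → 16 → 17 → 18 → 19 → 20 → 21

Answer: 21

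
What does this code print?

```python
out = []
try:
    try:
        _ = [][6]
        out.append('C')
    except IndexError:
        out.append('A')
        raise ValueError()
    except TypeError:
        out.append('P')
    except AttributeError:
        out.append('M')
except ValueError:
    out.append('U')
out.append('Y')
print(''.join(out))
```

Execution trace: 'A' (inner except IndexError) → 'U' (outer except ValueError) → 'Y' (after the try/except). Output: AUY

Answer: AUY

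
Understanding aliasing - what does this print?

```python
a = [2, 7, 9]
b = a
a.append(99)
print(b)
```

Key concept: basic list aliasing.
Step by step:
`a = [2, 7, 9]` → a = [2, 7, 9]
`b = a` → b = [2, 7, 9] (same object as a)
`a.append(99)` → a = [2, 7, 9, 99] (same object as b); b = [2, 7, 9, 99] (same object as a)
`print(b)` → prints [2, 7, 9, 99]

Answer: [2, 7, 9, 99]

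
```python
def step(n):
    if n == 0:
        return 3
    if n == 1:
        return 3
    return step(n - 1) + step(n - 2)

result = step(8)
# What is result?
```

Build up from base cases: step(0)=3, step(1)=3, step(2)=6, step(3)=9, step(4)=15, step(5)=24, step(6)=39, ..., step(8)=102

Answer: 102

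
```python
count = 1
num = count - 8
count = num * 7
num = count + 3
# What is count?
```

Trace:
`count = 1` → count = 1
`num = count - 8` → num = -7
`count = num * 7` → count = -49
`num = count + 3` → num = -46
So count = -49

Answer: -49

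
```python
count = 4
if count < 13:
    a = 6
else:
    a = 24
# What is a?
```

Trace:
`count = 4` → count = 4
`if count < 13: ...` → count < 13 is True → a = 6
So a = 6

Answer: 6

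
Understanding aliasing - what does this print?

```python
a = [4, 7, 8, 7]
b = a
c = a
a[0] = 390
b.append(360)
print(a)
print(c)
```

Key concept: multiple aliases.
Step by step:
`a = [4, 7, 8, 7]` → a = [4, 7, 8, 7]
`b = a` → b = [4, 7, 8, 7] (same object as a)
`c = a` → c = [4, 7, 8, 7] (same object as a, b)
`a[0] = 390` → a = [390, 7, 8, 7] (same object as b, c); b = [390, 7, 8, 7] (same object as a, c); c = [390, 7, 8, 7] (same object as a, b)
`b.append(360)` → a = [390, 7, 8, 7, 360] (same object as b, c); b = [390, 7, 8, 7, 360] (same object as a, c); c = [390, 7, 8, 7, 360] (same object as a, b)
`print(a)` → prints [390, 7, 8, 7, 360]
`print(c)` → prints [390, 7, 8, 7, 360]

Answer:
[390, 7, 8, 7, 360]
[390, 7, 8, 7, 360]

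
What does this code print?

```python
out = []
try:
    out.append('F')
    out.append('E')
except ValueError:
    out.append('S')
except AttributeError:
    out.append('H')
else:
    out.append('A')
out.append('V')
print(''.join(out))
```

Execution trace: 'F' (try body) → 'E' (try body, no exception) → 'A' (else) → 'V' (after the try/except). Output: FEAV

Answer: FEAV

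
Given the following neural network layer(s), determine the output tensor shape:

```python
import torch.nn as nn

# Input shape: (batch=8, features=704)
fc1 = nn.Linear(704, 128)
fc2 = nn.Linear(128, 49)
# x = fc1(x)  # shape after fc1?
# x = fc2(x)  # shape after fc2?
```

Input: (8, 704) -> after fc1: (8, 128) -> Output: (8, 49)

Answer: (8, 49)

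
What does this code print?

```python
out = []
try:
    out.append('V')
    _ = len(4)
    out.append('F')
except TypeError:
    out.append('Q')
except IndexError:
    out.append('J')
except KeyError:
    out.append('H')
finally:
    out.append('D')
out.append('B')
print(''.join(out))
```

Execution trace: 'V' (try body) → 'Q' (except TypeError) → 'D' (finally) → 'B' (after the try/except). Output: VQDB

Answer: VQDB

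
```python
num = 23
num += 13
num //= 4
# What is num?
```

Trace:
`num = 23` → num = 23
`num += 13` → num = 36
`num //= 4` → num = 9
So num = 9

Answer: 9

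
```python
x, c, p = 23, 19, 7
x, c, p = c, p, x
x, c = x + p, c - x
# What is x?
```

Trace:
`x, c, p = 23, 19, 7` → x = 23; c = 19; p = 7
`x, c, p = c, p, x` → x = 19; c = 7; p = 23
`x, c = x + p, c - x` → x = 42; c = -12
So x = 42

Answer: 42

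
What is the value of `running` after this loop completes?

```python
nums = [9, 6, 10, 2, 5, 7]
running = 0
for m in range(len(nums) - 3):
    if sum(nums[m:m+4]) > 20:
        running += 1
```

Count windows with sum > 20
`running` takes the values: 0 → 1 → 2 → 3

Answer: 3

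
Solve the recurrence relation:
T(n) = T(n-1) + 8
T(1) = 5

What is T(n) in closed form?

Unrolling: T(n) = T(1) + 8·(n-1) = 5 + 8(n-1) = 8n - 3.

Answer: T(n) = 8n - 3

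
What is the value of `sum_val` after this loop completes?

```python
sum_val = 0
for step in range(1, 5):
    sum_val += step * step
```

Sum of squares 1² to 4² = 30
`sum_val` takes the values: 0 → 1 → 5 → 14 → 30

Answer: 30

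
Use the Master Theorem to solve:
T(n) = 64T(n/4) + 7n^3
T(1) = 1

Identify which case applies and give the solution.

a=64, b=4, f(n)=7n^3. log_4(64) = 3. Since c=3 = 3, Case 2 applies: T(n) = Θ(n^log_b(a) · log n) = O(n^3 log n).

Answer: O(n^3 log n) - Case 2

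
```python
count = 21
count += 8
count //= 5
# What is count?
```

Trace:
`count = 21` → count = 21
`count += 8` → count = 29
`count //= 5` → count = 5
So count = 5

Answer: 5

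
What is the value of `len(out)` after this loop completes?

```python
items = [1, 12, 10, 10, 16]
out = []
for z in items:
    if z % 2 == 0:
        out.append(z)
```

Count even numbers in [1, 12, 10, 10, 16]
`out` takes the values: [] → [12] → [12, 10] → [12, 10, 10] → [12, 10, 10, 16]
So `len(out)` = 4

Answer: 4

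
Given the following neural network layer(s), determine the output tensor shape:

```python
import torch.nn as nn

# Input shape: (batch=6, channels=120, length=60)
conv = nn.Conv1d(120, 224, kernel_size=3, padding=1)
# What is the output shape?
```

Input: (6, 120, 60) -> Output: (6, 224, 60)

Answer: (6, 224, 60)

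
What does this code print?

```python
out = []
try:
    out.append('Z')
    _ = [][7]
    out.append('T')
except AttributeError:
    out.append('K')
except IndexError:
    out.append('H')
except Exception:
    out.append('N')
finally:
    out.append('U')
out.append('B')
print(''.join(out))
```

Execution trace: 'Z' (try body) → 'H' (except IndexError) → 'U' (finally) → 'B' (after the try/except). Output: ZHUB

Answer: ZHUB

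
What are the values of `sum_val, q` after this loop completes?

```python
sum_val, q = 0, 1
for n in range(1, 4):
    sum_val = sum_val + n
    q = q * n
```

Sum and factorial of 1 to 3
`sum_val, q` takes the values: (0, 1) → (1, 1) → (3, 1) → (3, 2) → (6, 2) → (6, 6)

Answer: 6, 6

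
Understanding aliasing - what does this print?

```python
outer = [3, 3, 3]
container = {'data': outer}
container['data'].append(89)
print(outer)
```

Key concept: dict holds reference to list.
Step by step:
`outer = [3, 3, 3]` → outer = [3, 3, 3]
`container = {'data': outer}` → container = {'data': [3, 3, 3]}
`container['data'].append(89)` → outer = [3, 3, 3, 89]; container = {'data': [3, 3, 3, 89]}
`print(outer)` → prints [3, 3, 3, 89]

Answer: [3, 3, 3, 89]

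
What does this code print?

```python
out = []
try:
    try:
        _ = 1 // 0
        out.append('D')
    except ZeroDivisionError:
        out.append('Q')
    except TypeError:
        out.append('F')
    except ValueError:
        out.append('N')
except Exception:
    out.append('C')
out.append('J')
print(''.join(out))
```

Execution trace: 'Q' (inner except ZeroDivisionError) → 'J' (after the try/except). Output: QJ

Answer: QJ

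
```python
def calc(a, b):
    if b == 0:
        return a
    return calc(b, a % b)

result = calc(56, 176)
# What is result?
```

calc(56, 176) -> calc(176, 56) -> calc(56, 8) -> calc(8, 0) -> 8

Answer: 8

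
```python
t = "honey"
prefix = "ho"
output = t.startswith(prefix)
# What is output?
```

Trace:
`t = "honey"` → t = 'honey'
`prefix = "ho"` → prefix = 'ho'
`output = t.startswith(prefix)` → output = True
So output = True

Answer: True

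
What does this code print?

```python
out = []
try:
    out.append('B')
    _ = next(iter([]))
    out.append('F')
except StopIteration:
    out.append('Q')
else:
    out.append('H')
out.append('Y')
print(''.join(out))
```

Execution trace: 'B' (try body) → 'Q' (except StopIteration) → 'Y' (after the try/except). Output: BQY

Answer: BQY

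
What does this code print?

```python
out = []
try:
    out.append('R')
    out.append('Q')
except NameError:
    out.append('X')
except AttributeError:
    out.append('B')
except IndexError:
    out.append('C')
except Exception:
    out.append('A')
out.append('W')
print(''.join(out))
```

Execution trace: 'R' (try body) → 'Q' (try body, no exception) → 'W' (after the try/except). Output: RQW

Answer: RQW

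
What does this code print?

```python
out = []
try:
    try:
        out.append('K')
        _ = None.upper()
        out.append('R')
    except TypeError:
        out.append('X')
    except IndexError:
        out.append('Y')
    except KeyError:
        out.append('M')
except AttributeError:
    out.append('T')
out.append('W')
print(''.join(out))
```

Execution trace: 'K' (inner try body) → 'T' (outer except AttributeError) → 'W' (after the try/except). Output: KTW

Answer: KTW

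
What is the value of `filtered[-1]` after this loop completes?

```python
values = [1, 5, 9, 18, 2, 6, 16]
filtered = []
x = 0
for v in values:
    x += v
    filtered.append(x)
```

Cumulative sum ends at 57
`filtered` takes the values: [] → [1] → [1, 6] → [1, 6, 15] → [1, 6, 15, 33] → [1, 6, 15, 33, 35] → [1, 6, 15, 33, 35, 41] → [1, 6, 15, 33, 35, 41, 57]
So `filtered[-1]` = 57

Answer: 57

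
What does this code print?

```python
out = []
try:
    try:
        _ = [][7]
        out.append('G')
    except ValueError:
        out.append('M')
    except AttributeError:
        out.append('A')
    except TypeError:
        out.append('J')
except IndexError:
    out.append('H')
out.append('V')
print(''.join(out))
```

Execution trace: 'H' (outer except IndexError) → 'V' (after the try/except). Output: HV

Answer: HV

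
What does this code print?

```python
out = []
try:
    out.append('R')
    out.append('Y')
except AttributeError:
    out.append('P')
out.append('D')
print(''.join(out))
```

Execution trace: 'R' (try body) → 'Y' (try body, no exception) → 'D' (after the try/except). Output: RYD

Answer: RYD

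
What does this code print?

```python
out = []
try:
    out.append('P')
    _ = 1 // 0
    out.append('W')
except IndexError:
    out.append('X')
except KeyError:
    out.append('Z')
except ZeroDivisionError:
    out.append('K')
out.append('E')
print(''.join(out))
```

Execution trace: 'P' (try body) → 'K' (except ZeroDivisionError) → 'E' (after the try/except). Output: PKE

Answer: PKE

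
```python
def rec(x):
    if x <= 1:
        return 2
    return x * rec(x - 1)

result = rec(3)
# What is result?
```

rec(3) = 3 * 2 * 2 = 12

Answer: 12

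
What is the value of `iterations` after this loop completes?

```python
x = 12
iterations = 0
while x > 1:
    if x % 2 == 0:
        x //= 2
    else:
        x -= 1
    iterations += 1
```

Steps to reduce 12 to 1
`iterations` takes the values: 0 → 1 → 2 → 3 → 4

Answer: 4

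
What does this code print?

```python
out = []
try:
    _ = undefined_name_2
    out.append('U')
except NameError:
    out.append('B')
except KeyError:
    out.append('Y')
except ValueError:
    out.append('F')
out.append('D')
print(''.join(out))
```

Execution trace: 'B' (except NameError) → 'D' (after the try/except). Output: BD

Answer: BD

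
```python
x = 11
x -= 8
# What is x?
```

Trace:
`x = 11` → x = 11
`x -= 8` → x = 3
So x = 3

Answer: 3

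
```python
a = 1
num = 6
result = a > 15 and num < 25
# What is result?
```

Trace:
`a = 1` → a = 1
`num = 6` → num = 6
`result = a > 15 and num < 25` → result = False
So result = False

Answer: False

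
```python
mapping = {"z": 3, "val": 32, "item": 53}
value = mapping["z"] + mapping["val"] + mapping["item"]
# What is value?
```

Trace:
`mapping = {"z": 3, "val": 32, "item": 53}` → mapping = {'z': 3, 'val': 32, 'item': 53}
`value = mapping["z"] + mapping["val"] + mapping["item"]` → value = 88
So value = 88

Answer: 88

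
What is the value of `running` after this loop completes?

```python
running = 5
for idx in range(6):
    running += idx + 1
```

Start at 5, add 1 to 6 = 26
`running` takes the values: 5 → 6 → 8 → 11 → 15 → 20 → 26

Answer: 26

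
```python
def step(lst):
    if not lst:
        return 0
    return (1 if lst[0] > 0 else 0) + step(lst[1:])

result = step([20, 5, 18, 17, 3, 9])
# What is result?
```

Count of positive elements in [20, 5, 18, 17, 3, 9] = 6

Answer: 6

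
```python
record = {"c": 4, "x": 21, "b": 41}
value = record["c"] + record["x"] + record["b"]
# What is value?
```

Trace:
`record = {"c": 4, "x": 21, "b": 41}` → record = {'c': 4, 'x': 21, 'b': 41}
`value = record["c"] + record["x"] + record["b"]` → value = 66
So value = 66

Answer: 66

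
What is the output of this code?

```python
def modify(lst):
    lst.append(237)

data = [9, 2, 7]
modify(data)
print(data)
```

Key concept: function modifies passed list.
Step by step:
`data = [9, 2, 7]` → data = [9, 2, 7]
`modify(data)` → data = [9, 2, 7, 237]
`print(data)` → prints [9, 2, 7, 237]

Answer: [9, 2, 7, 237]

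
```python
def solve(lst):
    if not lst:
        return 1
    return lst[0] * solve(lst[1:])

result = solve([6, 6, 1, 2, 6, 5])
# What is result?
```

Product over [6, 6, 1, 2, 6, 5] = 6 * 6 * 1 * 2 * 6 * 5 = 2160

Answer: 2160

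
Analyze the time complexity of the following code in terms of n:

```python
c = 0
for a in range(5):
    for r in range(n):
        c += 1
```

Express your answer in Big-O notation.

Each loop level contributes: 1 × n. Multiplying the contributions gives O(n).

Answer: O(n)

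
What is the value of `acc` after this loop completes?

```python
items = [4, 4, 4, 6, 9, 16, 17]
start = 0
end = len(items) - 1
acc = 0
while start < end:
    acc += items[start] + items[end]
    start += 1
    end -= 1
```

Sum of pairs from ends
`acc` takes the values: 0 → 21 → 41 → 54

Answer: 54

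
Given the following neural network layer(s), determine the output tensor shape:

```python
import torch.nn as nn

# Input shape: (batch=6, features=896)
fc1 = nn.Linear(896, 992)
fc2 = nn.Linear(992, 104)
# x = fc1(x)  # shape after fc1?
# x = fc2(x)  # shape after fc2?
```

Input: (6, 896) -> after fc1: (6, 992) -> Output: (6, 104)

Answer: (6, 104)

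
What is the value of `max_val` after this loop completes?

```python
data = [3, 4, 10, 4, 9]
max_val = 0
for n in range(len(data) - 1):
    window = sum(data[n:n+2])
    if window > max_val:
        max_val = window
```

Max sum of 2-element window in [3, 4, 10, 4, 9]
`max_val` takes the values: 0 → 7 → 14

Answer: 14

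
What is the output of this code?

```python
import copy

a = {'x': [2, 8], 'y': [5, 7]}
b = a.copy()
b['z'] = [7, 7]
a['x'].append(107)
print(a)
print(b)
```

Key concept: shallow copy of dict with mutable values.
Step by step:
`a = {'x': [2, 8], 'y': [5, 7]}` → a = {'x': [2, 8], 'y': [5, 7]}
`b = a.copy()` → b = {'x': [2, 8], 'y': [5, 7]}
`b['z'] = [7, 7]` → b = {'x': [2, 8], 'y': [5, 7], 'z': [7, 7]}
`a['x'].append(107)` → a = {'x': [2, 8, 107], 'y': [5, 7]}; b = {'x': [2, 8, 107], 'y': [5, 7], 'z': [7, 7]}
`print(a)` → prints {'x': [2, 8, 107], 'y': [5, 7]}
`print(b)` → prints {'x': [2, 8, 107], 'y': [5, 7], 'z': [7, 7]}

Answer:
{'x': [2, 8, 107], 'y': [5, 7]}
{'x': [2, 8, 107], 'y': [5, 7], 'z': [7, 7]}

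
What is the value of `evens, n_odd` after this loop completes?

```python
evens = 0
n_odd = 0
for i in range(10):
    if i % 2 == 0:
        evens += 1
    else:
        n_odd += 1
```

Count evens and odds in range(10)
`evens, n_odd` takes the values: (0, 0) → (1, 0) → (1, 1) → (2, 1) → (2, 2) → (3, 2) → (3, 3) → (4, 3) → (4, 4) → (5, 4) → (5, 5)

Answer: 5, 5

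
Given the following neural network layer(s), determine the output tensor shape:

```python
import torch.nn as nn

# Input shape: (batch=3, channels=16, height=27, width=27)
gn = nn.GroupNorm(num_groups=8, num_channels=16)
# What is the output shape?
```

Input: (3, 16, 27, 27) -> Output: (3, 16, 27, 27)

Answer: (3, 16, 27, 27)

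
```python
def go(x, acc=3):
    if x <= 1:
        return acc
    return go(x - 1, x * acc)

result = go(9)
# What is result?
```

Accumulator trace (n, acc): (9, 3) -> (8, 27) -> (7, 216) -> (6, 1512) -> (5, 9072) -> (4, 45360) -> (3, 181440) -> (2, 544320) -> (1, 1088640) -> return 1088640

Answer: 1088640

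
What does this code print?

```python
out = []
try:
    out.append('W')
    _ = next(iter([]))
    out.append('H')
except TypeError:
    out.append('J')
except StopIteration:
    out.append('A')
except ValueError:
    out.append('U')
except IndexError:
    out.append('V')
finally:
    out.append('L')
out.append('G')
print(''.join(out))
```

Execution trace: 'W' (try body) → 'A' (except StopIteration) → 'L' (finally) → 'G' (after the try/except). Output: WALG

Answer: WALG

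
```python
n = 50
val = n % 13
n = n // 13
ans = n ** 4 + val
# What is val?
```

Trace:
`n = 50` → n = 50
`val = n % 13` → val = 11
`n = n // 13` → n = 3
`ans = n ** 4 + val` → ans = 92
So val = 11

Answer: 11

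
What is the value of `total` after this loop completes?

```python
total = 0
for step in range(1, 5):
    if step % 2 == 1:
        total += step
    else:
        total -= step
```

Add odd, subtract even
`total` takes the values: 0 → 1 → -1 → 2 → -2

Answer: -2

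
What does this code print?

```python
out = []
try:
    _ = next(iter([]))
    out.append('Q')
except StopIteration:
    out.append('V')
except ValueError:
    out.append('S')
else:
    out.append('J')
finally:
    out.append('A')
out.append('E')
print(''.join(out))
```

Execution trace: 'V' (except StopIteration) → 'A' (finally) → 'E' (after the try/except). Output: VAE

Answer: VAE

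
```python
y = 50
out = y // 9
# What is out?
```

Trace:
`y = 50` → y = 50
`out = y // 9` → out = 5
So out = 5

Answer: 5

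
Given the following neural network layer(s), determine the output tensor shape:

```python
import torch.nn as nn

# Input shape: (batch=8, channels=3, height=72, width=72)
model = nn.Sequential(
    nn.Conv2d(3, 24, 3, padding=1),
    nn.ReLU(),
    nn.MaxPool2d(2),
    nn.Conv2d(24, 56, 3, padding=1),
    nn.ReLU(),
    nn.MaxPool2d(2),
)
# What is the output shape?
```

Input: (8, 3, 72, 72) -> after first Conv2d: (8, 24, 72, 72) -> after first MaxPool2d: (8, 24, 36, 36) -> after second Conv2d: (8, 56, 36, 36) -> Output: (8, 56, 18, 18)

Answer: (8, 56, 18, 18)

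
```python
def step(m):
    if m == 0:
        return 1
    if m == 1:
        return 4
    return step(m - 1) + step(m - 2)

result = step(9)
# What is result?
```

Build up from base cases: step(0)=1, step(1)=4, step(2)=5, step(3)=9, step(4)=14, step(5)=23, step(6)=37, ..., step(9)=157

Answer: 157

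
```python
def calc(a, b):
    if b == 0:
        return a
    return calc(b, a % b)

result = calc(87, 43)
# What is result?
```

calc(87, 43) -> calc(43, 1) -> calc(1, 0) -> 1

Answer: 1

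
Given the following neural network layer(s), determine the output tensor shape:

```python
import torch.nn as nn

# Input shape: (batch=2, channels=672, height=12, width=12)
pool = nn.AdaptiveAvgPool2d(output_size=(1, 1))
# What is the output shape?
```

Input: (2, 672, 12, 12) -> Output: (2, 672, 1, 1)

Answer: (2, 672, 1, 1)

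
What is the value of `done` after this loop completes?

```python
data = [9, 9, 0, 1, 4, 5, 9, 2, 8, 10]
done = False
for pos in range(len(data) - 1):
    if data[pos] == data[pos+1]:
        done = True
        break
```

Check consecutive duplicates in [9, 9, 0, 1, 4, 5, 9, 2, 8, 10]
`done` takes the values: False → True

Answer: True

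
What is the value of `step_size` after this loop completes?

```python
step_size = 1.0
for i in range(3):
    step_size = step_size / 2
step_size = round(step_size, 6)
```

Halving LR 3 times: 1 / 2^3
`step_size` takes the values: 1.0 → 0.5 → 0.25 → 0.125

Answer: 0.125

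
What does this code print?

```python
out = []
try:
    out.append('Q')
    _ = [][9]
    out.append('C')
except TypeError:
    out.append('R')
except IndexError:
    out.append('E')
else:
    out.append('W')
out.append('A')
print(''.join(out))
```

Execution trace: 'Q' (try body) → 'E' (except IndexError) → 'A' (after the try/except). Output: QEA

Answer: QEA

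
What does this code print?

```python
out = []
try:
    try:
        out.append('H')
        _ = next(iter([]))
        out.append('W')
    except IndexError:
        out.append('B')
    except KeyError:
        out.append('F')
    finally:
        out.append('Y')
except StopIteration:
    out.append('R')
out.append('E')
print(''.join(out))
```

Execution trace: 'H' (inner try body) → 'Y' (inner finally) → 'R' (outer except StopIteration) → 'E' (after the try/except). Output: HYRE

Answer: HYRE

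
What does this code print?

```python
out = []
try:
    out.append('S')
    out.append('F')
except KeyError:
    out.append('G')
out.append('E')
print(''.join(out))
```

Execution trace: 'S' (try body) → 'F' (try body, no exception) → 'E' (after the try/except). Output: SFE

Answer: SFE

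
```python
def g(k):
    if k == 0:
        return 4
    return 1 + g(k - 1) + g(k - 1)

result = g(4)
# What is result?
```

g(k) = 1 + 2·g(k-1), g(0)=4. Closed form: (4+1)·2^4 - 1 = 79.

Answer: 79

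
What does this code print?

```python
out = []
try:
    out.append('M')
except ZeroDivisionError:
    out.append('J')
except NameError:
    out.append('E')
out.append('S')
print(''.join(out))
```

Execution trace: 'M' (try body, no exception) → 'S' (after the try/except). Output: MS

Answer: MS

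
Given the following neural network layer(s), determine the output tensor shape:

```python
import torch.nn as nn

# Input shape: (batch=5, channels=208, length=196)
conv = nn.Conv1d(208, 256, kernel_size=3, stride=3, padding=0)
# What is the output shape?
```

Input: (5, 208, 196) -> Output: (5, 256, 65)

Answer: (5, 256, 65)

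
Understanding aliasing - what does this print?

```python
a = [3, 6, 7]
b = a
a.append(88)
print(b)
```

Key concept: basic list aliasing.
Step by step:
`a = [3, 6, 7]` → a = [3, 6, 7]
`b = a` → b = [3, 6, 7] (same object as a)
`a.append(88)` → a = [3, 6, 7, 88] (same object as b); b = [3, 6, 7, 88] (same object as a)
`print(b)` → prints [3, 6, 7, 88]

Answer: [3, 6, 7, 88]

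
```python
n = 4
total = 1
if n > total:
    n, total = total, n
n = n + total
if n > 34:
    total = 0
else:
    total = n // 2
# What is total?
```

Trace:
`n = 4` → n = 4
`total = 1` → total = 1
`if n > total: ...` → n > total is True → n = 1; total = 4
`n = n + total` → n = 5
`if n > 34: ...` → n > 34 is False, take else branch → total = 2
So total = 2

Answer: 2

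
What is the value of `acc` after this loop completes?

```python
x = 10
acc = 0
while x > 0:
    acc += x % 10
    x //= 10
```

Sum digits of 10
`acc` takes the values: 0 → 1

Answer: 1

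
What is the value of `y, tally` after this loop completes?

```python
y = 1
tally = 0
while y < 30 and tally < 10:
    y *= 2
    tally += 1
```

Double until >= 30 or 10 iterations
`y, tally` takes the values: (1, 0) → (2, 0) → (2, 1) → (4, 1) → (4, 2) → (8, 2) → (8, 3) → (16, 3) → (16, 4) → (32, 4) → (32, 5)

Answer: 32, 5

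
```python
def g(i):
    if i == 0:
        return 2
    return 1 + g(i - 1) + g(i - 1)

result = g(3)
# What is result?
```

g(i) = 1 + 2·g(i-1), g(0)=2. Closed form: (2+1)·2^3 - 1 = 23.

Answer: 23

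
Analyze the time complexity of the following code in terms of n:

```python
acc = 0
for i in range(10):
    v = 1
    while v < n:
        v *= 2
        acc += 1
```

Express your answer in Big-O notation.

Each loop level contributes: 1 × log n. Multiplying the contributions gives O(log n).

Answer: O(log n)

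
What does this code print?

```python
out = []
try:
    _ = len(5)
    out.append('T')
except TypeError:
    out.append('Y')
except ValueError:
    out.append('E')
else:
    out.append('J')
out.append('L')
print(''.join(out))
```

Execution trace: 'Y' (except TypeError) → 'L' (after the try/except). Output: YL

Answer: YL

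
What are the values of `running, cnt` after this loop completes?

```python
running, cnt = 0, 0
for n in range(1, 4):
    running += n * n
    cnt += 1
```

Sum of squares and count
`running, cnt` takes the values: (0, 0) → (1, 0) → (1, 1) → (5, 1) → (5, 2) → (14, 2) → (14, 3)

Answer: 14, 3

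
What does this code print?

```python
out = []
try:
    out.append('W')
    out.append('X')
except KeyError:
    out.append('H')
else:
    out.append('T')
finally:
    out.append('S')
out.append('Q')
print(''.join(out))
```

Execution trace: 'W' (try body) → 'X' (try body, no exception) → 'T' (else) → 'S' (finally) → 'Q' (after the try/except). Output: WXTSQ

Answer: WXTSQ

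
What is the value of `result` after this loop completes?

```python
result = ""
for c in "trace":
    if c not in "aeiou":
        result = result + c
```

Remove vowels from 'trace'
`result` takes the values: "" → "t" → "tr" → "trc"

Answer: "trc"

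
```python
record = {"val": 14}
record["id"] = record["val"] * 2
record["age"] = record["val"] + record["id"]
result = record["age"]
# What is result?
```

Trace:
`record = {"val": 14}` → record = {'val': 14}
`record["id"] = record["val"] * 2` → record = {'val': 14, 'id': 28}
`record["age"] = record["val"] + record["id"]` → record = {'val': 14, 'id': 28, 'age': 42}
`result = record["age"]` → result = 42
So result = 42

Answer: 42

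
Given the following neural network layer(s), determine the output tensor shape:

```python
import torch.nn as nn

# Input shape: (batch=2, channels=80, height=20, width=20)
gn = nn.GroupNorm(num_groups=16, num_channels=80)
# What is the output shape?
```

Input: (2, 80, 20, 20) -> Output: (2, 80, 20, 20)

Answer: (2, 80, 20, 20)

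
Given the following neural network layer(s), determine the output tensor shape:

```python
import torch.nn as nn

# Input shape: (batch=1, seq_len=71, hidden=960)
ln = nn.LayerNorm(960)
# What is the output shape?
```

Input: (1, 71, 960) -> Output: (1, 71, 960)

Answer: (1, 71, 960)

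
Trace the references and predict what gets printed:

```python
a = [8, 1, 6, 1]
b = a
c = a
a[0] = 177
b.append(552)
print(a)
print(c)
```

Key concept: multiple aliases.
Step by step:
`a = [8, 1, 6, 1]` → a = [8, 1, 6, 1]
`b = a` → b = [8, 1, 6, 1] (same object as a)
`c = a` → c = [8, 1, 6, 1] (same object as a, b)
`a[0] = 177` → a = [177, 1, 6, 1] (same object as b, c); b = [177, 1, 6, 1] (same object as a, c); c = [177, 1, 6, 1] (same object as a, b)
`b.append(552)` → a = [177, 1, 6, 1, 552] (same object as b, c); b = [177, 1, 6, 1, 552] (same object as a, c); c = [177, 1, 6, 1, 552] (same object as a, b)
`print(a)` → prints [177, 1, 6, 1, 552]
`print(c)` → prints [177, 1, 6, 1, 552]

Answer:
[177, 1, 6, 1, 552]
[177, 1, 6, 1, 552]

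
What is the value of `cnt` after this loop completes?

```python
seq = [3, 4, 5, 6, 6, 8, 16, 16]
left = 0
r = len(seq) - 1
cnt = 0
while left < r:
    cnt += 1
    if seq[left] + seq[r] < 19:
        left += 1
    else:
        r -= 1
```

Steps to find pair summing to 19
`cnt` takes the values: 0 → 1 → 2 → 3 → 4 → 5 → 6 → 7

Answer: 7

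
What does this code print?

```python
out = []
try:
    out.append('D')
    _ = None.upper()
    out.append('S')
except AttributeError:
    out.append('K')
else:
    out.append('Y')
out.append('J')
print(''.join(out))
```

Execution trace: 'D' (try body) → 'K' (except AttributeError) → 'J' (after the try/except). Output: DKJ

Answer: DKJ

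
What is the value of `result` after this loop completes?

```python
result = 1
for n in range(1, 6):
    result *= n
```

5! = 120
`result` takes the values: 1 → 2 → 6 → 24 → 120

Answer: 120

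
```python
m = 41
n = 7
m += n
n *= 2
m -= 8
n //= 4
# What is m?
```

Trace:
`m = 41` → m = 41
`n = 7` → n = 7
`m += n` → m = 48
`n *= 2` → n = 14
`m -= 8` → m = 40
`n //= 4` → n = 3
So m = 40

Answer: 40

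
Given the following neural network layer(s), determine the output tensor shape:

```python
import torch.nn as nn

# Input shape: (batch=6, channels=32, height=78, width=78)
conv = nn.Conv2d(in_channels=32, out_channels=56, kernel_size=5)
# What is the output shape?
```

Input: (6, 32, 78, 78) -> Output: (6, 56, 74, 74)

Answer: (6, 56, 74, 74)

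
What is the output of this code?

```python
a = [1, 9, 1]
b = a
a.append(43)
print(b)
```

Key concept: basic list aliasing.
Step by step:
`a = [1, 9, 1]` → a = [1, 9, 1]
`b = a` → b = [1, 9, 1] (same object as a)
`a.append(43)` → a = [1, 9, 1, 43] (same object as b); b = [1, 9, 1, 43] (same object as a)
`print(b)` → prints [1, 9, 1, 43]

Answer: [1, 9, 1, 43]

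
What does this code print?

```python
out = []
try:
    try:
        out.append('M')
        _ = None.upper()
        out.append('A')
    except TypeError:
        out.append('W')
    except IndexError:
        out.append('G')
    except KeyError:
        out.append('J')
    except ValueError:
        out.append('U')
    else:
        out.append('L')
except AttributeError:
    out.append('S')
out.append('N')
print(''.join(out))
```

Execution trace: 'M' (try body) → 'S' (outer except AttributeError) → 'N' (after the try/except). Output: MSN

Answer: MSN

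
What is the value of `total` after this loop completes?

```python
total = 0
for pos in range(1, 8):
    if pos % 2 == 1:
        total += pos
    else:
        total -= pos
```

Add odd, subtract even
`total` takes the values: 0 → 1 → -1 → 2 → -2 → 3 → -3 → 4

Answer: 4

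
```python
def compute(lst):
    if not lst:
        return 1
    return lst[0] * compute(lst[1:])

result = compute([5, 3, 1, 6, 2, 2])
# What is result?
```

Product over [5, 3, 1, 6, 2, 2] = 5 * 3 * 1 * 6 * 2 * 2 = 360

Answer: 360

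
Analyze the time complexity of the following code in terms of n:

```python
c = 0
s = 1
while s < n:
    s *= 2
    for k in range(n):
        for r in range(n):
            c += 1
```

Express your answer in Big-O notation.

Each loop level contributes: log n × n × n. Multiplying the contributions gives O(n^2 log n).

Answer: O(n^2 log n)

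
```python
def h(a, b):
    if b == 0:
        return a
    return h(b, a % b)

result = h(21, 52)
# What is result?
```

h(21, 52) -> h(52, 21) -> h(21, 10) -> h(10, 1) -> h(1, 0) -> 1

Answer: 1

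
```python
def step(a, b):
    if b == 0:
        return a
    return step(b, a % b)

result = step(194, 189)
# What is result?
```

step(194, 189) -> step(189, 5) -> step(5, 4) -> step(4, 1) -> step(1, 0) -> 1

Answer: 1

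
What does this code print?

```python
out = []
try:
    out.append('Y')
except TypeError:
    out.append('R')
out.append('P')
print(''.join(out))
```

Execution trace: 'Y' (try body, no exception) → 'P' (after the try/except). Output: YP

Answer: YP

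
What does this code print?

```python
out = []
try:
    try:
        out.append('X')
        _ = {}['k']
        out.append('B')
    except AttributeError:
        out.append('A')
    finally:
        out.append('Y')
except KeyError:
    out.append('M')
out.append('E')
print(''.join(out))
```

Execution trace: 'X' (try body) → 'Y' (finally) → 'M' (outer except KeyError) → 'E' (after the try/except). Output: XYME

Answer: XYME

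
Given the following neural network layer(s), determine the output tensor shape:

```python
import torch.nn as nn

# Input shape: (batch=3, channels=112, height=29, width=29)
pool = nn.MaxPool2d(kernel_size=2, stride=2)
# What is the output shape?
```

Input: (3, 112, 29, 29) -> Output: (3, 112, 14, 14)

Answer: (3, 112, 14, 14)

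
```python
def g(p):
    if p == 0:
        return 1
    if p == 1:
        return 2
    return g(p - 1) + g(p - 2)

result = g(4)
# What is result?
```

Build up from base cases: g(0)=1, g(1)=2, g(2)=3, g(3)=5, g(4)=8

Answer: 8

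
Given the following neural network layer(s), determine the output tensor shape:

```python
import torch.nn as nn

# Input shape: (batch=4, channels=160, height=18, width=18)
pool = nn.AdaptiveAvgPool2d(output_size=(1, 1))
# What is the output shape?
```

Input: (4, 160, 18, 18) -> Output: (4, 160, 1, 1)

Answer: (4, 160, 1, 1)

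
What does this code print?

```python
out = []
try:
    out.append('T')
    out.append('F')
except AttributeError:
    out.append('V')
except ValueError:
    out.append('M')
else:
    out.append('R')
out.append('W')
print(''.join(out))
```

Execution trace: 'T' (try body) → 'F' (try body, no exception) → 'R' (else) → 'W' (after the try/except). Output: TFRW

Answer: TFRW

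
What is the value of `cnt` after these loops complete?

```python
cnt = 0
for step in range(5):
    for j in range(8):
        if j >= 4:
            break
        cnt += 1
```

Inner breaks at 4, outer runs 5 times
`cnt` takes the values: 0 → 1 → 2 → 3 → 4 → 5 → 6 → 7 → 8 → 9 → 10 → 11 → 12 → 13 → 14 → 15 → 16 → 17 → 18 → 19 → 20

Answer: 20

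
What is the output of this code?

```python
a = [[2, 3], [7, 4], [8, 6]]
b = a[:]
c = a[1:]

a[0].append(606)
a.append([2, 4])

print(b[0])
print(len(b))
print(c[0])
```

Key concept: slice with nested mutation.
Step by step:
`a = [[2, 3], [7, 4], [8, 6]]` → a = [[2, 3], [7, 4], [8, 6]]
`b = a[:]` → b = [[2, 3], [7, 4], [8, 6]]
`c = a[1:]` → c = [[7, 4], [8, 6]]
`a[0].append(606)` → a = [[2, 3, 606], [7, 4], [8, 6]]; b = [[2, 3, 606], [7, 4], [8, 6]]
`a.append([2, 4])` → a = [[2, 3, 606], [7, 4], [8, 6], [2, 4]]
`print(b[0])` → prints [2, 3, 606]
`print(len(b))` → prints 3
`print(c[0])` → prints [7, 4]

Answer:
[2, 3, 606]
3
[7, 4]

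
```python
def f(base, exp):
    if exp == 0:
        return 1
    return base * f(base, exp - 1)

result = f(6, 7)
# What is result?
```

f(6, 7) = 6 * 6 * 6 * 6 * 6 * 6 * 6 = 279936

Answer: 279936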